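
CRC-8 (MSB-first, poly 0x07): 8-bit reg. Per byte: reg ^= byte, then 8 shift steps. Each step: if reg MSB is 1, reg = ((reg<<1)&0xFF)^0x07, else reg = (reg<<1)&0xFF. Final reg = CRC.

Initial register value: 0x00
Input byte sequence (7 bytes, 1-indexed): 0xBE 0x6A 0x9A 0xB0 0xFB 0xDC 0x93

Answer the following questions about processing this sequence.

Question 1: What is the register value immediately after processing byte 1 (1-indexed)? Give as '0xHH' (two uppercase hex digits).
Answer: 0x33

Derivation:
After byte 1 (0xBE): reg=0x33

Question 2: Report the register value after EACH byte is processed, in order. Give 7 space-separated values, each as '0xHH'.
0x33 0x88 0x7E 0x64 0xD4 0x38 0x58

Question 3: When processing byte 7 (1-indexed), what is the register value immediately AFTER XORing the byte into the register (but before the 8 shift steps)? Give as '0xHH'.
Register before byte 7: 0x38
Byte 7: 0x93
0x38 XOR 0x93 = 0xAB

Answer: 0xAB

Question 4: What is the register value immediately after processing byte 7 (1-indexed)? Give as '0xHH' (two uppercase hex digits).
Answer: 0x58

Derivation:
After byte 1 (0xBE): reg=0x33
After byte 2 (0x6A): reg=0x88
After byte 3 (0x9A): reg=0x7E
After byte 4 (0xB0): reg=0x64
After byte 5 (0xFB): reg=0xD4
After byte 6 (0xDC): reg=0x38
After byte 7 (0x93): reg=0x58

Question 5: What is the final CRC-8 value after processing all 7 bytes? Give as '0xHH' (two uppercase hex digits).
Answer: 0x58

Derivation:
After byte 1 (0xBE): reg=0x33
After byte 2 (0x6A): reg=0x88
After byte 3 (0x9A): reg=0x7E
After byte 4 (0xB0): reg=0x64
After byte 5 (0xFB): reg=0xD4
After byte 6 (0xDC): reg=0x38
After byte 7 (0x93): reg=0x58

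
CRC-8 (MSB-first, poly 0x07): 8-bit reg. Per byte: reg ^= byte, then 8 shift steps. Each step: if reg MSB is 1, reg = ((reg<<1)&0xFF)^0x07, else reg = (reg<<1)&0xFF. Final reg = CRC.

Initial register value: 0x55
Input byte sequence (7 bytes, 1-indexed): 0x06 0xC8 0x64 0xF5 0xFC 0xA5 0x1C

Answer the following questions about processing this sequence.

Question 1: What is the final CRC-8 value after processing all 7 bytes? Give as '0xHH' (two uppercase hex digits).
After byte 1 (0x06): reg=0xBE
After byte 2 (0xC8): reg=0x45
After byte 3 (0x64): reg=0xE7
After byte 4 (0xF5): reg=0x7E
After byte 5 (0xFC): reg=0x87
After byte 6 (0xA5): reg=0xEE
After byte 7 (0x1C): reg=0xD0

Answer: 0xD0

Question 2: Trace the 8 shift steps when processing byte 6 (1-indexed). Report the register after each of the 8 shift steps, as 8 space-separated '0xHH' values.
Answer: 0x44 0x88 0x17 0x2E 0x5C 0xB8 0x77 0xEE

Derivation:
After byte 1 (0x06): reg=0xBE
After byte 2 (0xC8): reg=0x45
After byte 3 (0x64): reg=0xE7
After byte 4 (0xF5): reg=0x7E
After byte 5 (0xFC): reg=0x87
Register before byte 6: 0x87
After XOR with byte 0xA5: 0x22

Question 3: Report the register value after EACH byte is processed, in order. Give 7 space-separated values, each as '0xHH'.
0xBE 0x45 0xE7 0x7E 0x87 0xEE 0xD0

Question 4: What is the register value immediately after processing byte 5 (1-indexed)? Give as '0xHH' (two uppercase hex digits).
Answer: 0x87

Derivation:
After byte 1 (0x06): reg=0xBE
After byte 2 (0xC8): reg=0x45
After byte 3 (0x64): reg=0xE7
After byte 4 (0xF5): reg=0x7E
After byte 5 (0xFC): reg=0x87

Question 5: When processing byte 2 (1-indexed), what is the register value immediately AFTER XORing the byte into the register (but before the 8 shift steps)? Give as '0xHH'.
Register before byte 2: 0xBE
Byte 2: 0xC8
0xBE XOR 0xC8 = 0x76

Answer: 0x76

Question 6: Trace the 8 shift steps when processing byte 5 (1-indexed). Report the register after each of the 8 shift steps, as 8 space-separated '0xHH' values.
After byte 1 (0x06): reg=0xBE
After byte 2 (0xC8): reg=0x45
After byte 3 (0x64): reg=0xE7
After byte 4 (0xF5): reg=0x7E
Register before byte 5: 0x7E
After XOR with byte 0xFC: 0x82

Answer: 0x03 0x06 0x0C 0x18 0x30 0x60 0xC0 0x87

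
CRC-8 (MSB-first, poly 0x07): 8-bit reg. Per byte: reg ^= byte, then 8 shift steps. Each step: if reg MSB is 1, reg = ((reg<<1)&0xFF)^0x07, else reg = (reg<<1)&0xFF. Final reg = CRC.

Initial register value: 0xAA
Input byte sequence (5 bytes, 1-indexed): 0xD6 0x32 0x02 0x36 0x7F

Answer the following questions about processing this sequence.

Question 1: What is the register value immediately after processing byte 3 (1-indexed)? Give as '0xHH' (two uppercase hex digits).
After byte 1 (0xD6): reg=0x73
After byte 2 (0x32): reg=0xC0
After byte 3 (0x02): reg=0x40

Answer: 0x40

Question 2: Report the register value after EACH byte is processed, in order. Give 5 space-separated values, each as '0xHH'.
0x73 0xC0 0x40 0x45 0xA6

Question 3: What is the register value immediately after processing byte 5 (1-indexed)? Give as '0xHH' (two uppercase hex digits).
After byte 1 (0xD6): reg=0x73
After byte 2 (0x32): reg=0xC0
After byte 3 (0x02): reg=0x40
After byte 4 (0x36): reg=0x45
After byte 5 (0x7F): reg=0xA6

Answer: 0xA6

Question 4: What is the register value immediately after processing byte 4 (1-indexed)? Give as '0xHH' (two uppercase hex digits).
Answer: 0x45

Derivation:
After byte 1 (0xD6): reg=0x73
After byte 2 (0x32): reg=0xC0
After byte 3 (0x02): reg=0x40
After byte 4 (0x36): reg=0x45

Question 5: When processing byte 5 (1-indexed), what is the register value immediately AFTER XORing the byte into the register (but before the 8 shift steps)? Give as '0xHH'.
Register before byte 5: 0x45
Byte 5: 0x7F
0x45 XOR 0x7F = 0x3A

Answer: 0x3A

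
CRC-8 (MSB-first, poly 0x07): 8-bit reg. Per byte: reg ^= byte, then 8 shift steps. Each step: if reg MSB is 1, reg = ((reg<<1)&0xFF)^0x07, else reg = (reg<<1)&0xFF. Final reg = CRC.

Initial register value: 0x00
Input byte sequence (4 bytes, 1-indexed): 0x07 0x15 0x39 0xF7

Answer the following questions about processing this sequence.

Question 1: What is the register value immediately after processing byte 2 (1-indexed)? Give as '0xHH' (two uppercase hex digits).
Answer: 0x00

Derivation:
After byte 1 (0x07): reg=0x15
After byte 2 (0x15): reg=0x00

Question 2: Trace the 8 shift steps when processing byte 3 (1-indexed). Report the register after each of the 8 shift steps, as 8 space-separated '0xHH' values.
Answer: 0x72 0xE4 0xCF 0x99 0x35 0x6A 0xD4 0xAF

Derivation:
After byte 1 (0x07): reg=0x15
After byte 2 (0x15): reg=0x00
Register before byte 3: 0x00
After XOR with byte 0x39: 0x39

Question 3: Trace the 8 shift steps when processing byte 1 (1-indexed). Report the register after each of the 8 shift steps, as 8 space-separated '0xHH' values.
Register before byte 1: 0x00
After XOR with byte 0x07: 0x07

Answer: 0x0E 0x1C 0x38 0x70 0xE0 0xC7 0x89 0x15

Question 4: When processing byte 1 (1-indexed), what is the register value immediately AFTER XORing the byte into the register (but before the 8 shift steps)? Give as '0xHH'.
Answer: 0x07

Derivation:
Register before byte 1: 0x00
Byte 1: 0x07
0x00 XOR 0x07 = 0x07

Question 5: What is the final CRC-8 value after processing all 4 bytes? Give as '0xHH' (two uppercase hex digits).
After byte 1 (0x07): reg=0x15
After byte 2 (0x15): reg=0x00
After byte 3 (0x39): reg=0xAF
After byte 4 (0xF7): reg=0x8F

Answer: 0x8F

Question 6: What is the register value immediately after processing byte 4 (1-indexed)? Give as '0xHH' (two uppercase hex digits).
Answer: 0x8F

Derivation:
After byte 1 (0x07): reg=0x15
After byte 2 (0x15): reg=0x00
After byte 3 (0x39): reg=0xAF
After byte 4 (0xF7): reg=0x8F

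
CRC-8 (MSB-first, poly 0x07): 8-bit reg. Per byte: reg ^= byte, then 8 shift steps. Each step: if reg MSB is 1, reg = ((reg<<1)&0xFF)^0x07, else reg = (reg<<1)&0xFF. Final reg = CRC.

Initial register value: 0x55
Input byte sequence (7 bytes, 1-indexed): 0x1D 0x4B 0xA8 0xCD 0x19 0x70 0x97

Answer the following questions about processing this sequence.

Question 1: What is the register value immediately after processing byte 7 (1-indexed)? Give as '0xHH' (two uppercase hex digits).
Answer: 0x85

Derivation:
After byte 1 (0x1D): reg=0xFF
After byte 2 (0x4B): reg=0x05
After byte 3 (0xA8): reg=0x4A
After byte 4 (0xCD): reg=0x9C
After byte 5 (0x19): reg=0x92
After byte 6 (0x70): reg=0xA0
After byte 7 (0x97): reg=0x85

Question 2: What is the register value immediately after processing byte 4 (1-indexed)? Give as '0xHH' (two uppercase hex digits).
Answer: 0x9C

Derivation:
After byte 1 (0x1D): reg=0xFF
After byte 2 (0x4B): reg=0x05
After byte 3 (0xA8): reg=0x4A
After byte 4 (0xCD): reg=0x9C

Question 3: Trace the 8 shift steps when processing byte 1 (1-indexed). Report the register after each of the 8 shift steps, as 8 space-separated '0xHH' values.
Answer: 0x90 0x27 0x4E 0x9C 0x3F 0x7E 0xFC 0xFF

Derivation:
Register before byte 1: 0x55
After XOR with byte 0x1D: 0x48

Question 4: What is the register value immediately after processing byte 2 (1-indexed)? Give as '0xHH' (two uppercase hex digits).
After byte 1 (0x1D): reg=0xFF
After byte 2 (0x4B): reg=0x05

Answer: 0x05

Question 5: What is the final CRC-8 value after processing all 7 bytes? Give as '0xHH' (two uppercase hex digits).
Answer: 0x85

Derivation:
After byte 1 (0x1D): reg=0xFF
After byte 2 (0x4B): reg=0x05
After byte 3 (0xA8): reg=0x4A
After byte 4 (0xCD): reg=0x9C
After byte 5 (0x19): reg=0x92
After byte 6 (0x70): reg=0xA0
After byte 7 (0x97): reg=0x85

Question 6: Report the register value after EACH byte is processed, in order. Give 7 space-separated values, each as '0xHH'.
0xFF 0x05 0x4A 0x9C 0x92 0xA0 0x85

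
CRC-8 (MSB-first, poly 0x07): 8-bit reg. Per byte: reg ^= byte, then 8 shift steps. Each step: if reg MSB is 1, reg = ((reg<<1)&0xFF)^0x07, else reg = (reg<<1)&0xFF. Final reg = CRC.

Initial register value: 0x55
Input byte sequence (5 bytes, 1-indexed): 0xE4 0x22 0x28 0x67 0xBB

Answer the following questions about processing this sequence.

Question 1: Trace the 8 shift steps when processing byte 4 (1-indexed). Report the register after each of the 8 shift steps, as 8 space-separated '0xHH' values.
Answer: 0x73 0xE6 0xCB 0x91 0x25 0x4A 0x94 0x2F

Derivation:
After byte 1 (0xE4): reg=0x1E
After byte 2 (0x22): reg=0xB4
After byte 3 (0x28): reg=0xDD
Register before byte 4: 0xDD
After XOR with byte 0x67: 0xBA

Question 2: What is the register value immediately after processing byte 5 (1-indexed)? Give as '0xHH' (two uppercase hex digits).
After byte 1 (0xE4): reg=0x1E
After byte 2 (0x22): reg=0xB4
After byte 3 (0x28): reg=0xDD
After byte 4 (0x67): reg=0x2F
After byte 5 (0xBB): reg=0xE5

Answer: 0xE5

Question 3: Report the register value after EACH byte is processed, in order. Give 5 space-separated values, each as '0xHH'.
0x1E 0xB4 0xDD 0x2F 0xE5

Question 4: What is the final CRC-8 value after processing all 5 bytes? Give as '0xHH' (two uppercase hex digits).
After byte 1 (0xE4): reg=0x1E
After byte 2 (0x22): reg=0xB4
After byte 3 (0x28): reg=0xDD
After byte 4 (0x67): reg=0x2F
After byte 5 (0xBB): reg=0xE5

Answer: 0xE5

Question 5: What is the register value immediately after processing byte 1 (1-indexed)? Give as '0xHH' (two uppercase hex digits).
Answer: 0x1E

Derivation:
After byte 1 (0xE4): reg=0x1E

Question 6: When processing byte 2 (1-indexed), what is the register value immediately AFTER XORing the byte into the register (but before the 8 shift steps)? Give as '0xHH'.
Answer: 0x3C

Derivation:
Register before byte 2: 0x1E
Byte 2: 0x22
0x1E XOR 0x22 = 0x3C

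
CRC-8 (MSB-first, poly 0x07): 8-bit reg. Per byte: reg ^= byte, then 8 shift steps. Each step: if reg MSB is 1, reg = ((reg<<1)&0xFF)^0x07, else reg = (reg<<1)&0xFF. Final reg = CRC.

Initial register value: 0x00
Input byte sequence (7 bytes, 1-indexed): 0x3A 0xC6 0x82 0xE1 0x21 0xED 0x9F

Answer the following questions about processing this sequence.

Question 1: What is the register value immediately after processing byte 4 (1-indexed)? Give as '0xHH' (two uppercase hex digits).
Answer: 0xF0

Derivation:
After byte 1 (0x3A): reg=0xA6
After byte 2 (0xC6): reg=0x27
After byte 3 (0x82): reg=0x72
After byte 4 (0xE1): reg=0xF0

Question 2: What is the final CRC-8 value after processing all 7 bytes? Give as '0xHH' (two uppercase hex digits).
After byte 1 (0x3A): reg=0xA6
After byte 2 (0xC6): reg=0x27
After byte 3 (0x82): reg=0x72
After byte 4 (0xE1): reg=0xF0
After byte 5 (0x21): reg=0x39
After byte 6 (0xED): reg=0x22
After byte 7 (0x9F): reg=0x3A

Answer: 0x3A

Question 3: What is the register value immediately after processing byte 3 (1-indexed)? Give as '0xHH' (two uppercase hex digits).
Answer: 0x72

Derivation:
After byte 1 (0x3A): reg=0xA6
After byte 2 (0xC6): reg=0x27
After byte 3 (0x82): reg=0x72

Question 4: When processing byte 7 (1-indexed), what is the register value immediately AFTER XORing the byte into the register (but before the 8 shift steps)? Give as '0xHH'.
Answer: 0xBD

Derivation:
Register before byte 7: 0x22
Byte 7: 0x9F
0x22 XOR 0x9F = 0xBD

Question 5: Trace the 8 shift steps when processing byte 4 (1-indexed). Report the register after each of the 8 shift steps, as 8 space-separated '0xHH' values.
Answer: 0x21 0x42 0x84 0x0F 0x1E 0x3C 0x78 0xF0

Derivation:
After byte 1 (0x3A): reg=0xA6
After byte 2 (0xC6): reg=0x27
After byte 3 (0x82): reg=0x72
Register before byte 4: 0x72
After XOR with byte 0xE1: 0x93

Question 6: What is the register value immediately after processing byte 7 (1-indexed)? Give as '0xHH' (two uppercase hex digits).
Answer: 0x3A

Derivation:
After byte 1 (0x3A): reg=0xA6
After byte 2 (0xC6): reg=0x27
After byte 3 (0x82): reg=0x72
After byte 4 (0xE1): reg=0xF0
After byte 5 (0x21): reg=0x39
After byte 6 (0xED): reg=0x22
After byte 7 (0x9F): reg=0x3A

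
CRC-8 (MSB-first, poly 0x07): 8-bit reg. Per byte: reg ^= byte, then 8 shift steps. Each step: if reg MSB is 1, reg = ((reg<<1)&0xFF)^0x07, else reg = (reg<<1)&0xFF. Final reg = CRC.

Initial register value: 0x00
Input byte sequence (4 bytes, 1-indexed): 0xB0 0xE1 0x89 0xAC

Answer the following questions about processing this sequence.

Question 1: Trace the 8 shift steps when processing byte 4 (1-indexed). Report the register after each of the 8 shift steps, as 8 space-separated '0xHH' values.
Answer: 0x4B 0x96 0x2B 0x56 0xAC 0x5F 0xBE 0x7B

Derivation:
After byte 1 (0xB0): reg=0x19
After byte 2 (0xE1): reg=0xE6
After byte 3 (0x89): reg=0x0A
Register before byte 4: 0x0A
After XOR with byte 0xAC: 0xA6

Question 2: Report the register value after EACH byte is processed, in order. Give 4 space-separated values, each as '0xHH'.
0x19 0xE6 0x0A 0x7B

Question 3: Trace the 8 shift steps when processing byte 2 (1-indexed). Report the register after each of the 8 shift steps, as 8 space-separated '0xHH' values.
After byte 1 (0xB0): reg=0x19
Register before byte 2: 0x19
After XOR with byte 0xE1: 0xF8

Answer: 0xF7 0xE9 0xD5 0xAD 0x5D 0xBA 0x73 0xE6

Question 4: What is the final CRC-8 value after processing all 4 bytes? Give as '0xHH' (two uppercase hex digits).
After byte 1 (0xB0): reg=0x19
After byte 2 (0xE1): reg=0xE6
After byte 3 (0x89): reg=0x0A
After byte 4 (0xAC): reg=0x7B

Answer: 0x7B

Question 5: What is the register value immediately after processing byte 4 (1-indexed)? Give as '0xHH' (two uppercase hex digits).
Answer: 0x7B

Derivation:
After byte 1 (0xB0): reg=0x19
After byte 2 (0xE1): reg=0xE6
After byte 3 (0x89): reg=0x0A
After byte 4 (0xAC): reg=0x7B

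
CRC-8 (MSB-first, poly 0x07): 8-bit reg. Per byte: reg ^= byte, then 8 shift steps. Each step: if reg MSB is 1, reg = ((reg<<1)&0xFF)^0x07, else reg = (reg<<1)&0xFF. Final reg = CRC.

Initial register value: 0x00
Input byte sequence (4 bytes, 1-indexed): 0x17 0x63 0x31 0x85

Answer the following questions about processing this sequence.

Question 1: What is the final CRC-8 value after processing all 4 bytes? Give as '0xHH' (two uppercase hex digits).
After byte 1 (0x17): reg=0x65
After byte 2 (0x63): reg=0x12
After byte 3 (0x31): reg=0xE9
After byte 4 (0x85): reg=0x03

Answer: 0x03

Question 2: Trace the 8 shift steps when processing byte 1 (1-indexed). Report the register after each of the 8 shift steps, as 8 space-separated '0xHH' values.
Answer: 0x2E 0x5C 0xB8 0x77 0xEE 0xDB 0xB1 0x65

Derivation:
Register before byte 1: 0x00
After XOR with byte 0x17: 0x17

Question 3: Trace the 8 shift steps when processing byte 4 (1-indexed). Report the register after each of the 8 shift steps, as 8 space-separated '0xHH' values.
Answer: 0xD8 0xB7 0x69 0xD2 0xA3 0x41 0x82 0x03

Derivation:
After byte 1 (0x17): reg=0x65
After byte 2 (0x63): reg=0x12
After byte 3 (0x31): reg=0xE9
Register before byte 4: 0xE9
After XOR with byte 0x85: 0x6C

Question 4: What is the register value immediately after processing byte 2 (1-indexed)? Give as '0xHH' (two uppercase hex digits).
After byte 1 (0x17): reg=0x65
After byte 2 (0x63): reg=0x12

Answer: 0x12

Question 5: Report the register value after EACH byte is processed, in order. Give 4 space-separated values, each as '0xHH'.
0x65 0x12 0xE9 0x03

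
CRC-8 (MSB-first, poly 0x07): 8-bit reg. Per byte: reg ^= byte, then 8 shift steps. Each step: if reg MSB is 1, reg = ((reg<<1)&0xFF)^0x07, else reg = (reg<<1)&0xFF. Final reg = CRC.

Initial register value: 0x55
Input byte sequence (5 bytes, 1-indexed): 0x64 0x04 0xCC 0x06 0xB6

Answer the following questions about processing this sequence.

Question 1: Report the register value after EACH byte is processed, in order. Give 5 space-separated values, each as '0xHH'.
0x97 0xF0 0xB4 0x17 0x6E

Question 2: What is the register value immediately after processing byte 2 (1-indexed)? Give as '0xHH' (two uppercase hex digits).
Answer: 0xF0

Derivation:
After byte 1 (0x64): reg=0x97
After byte 2 (0x04): reg=0xF0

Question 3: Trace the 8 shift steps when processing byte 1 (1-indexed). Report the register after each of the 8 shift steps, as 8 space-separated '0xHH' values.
Register before byte 1: 0x55
After XOR with byte 0x64: 0x31

Answer: 0x62 0xC4 0x8F 0x19 0x32 0x64 0xC8 0x97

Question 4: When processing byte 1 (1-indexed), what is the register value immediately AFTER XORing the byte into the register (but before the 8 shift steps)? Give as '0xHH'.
Answer: 0x31

Derivation:
Register before byte 1: 0x55
Byte 1: 0x64
0x55 XOR 0x64 = 0x31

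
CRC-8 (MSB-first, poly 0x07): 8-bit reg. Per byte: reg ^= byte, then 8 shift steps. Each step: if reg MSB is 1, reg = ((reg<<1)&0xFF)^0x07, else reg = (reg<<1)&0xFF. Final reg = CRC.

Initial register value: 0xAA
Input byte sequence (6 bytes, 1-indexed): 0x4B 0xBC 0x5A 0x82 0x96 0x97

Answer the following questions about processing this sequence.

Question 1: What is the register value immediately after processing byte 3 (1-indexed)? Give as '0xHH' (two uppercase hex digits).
After byte 1 (0x4B): reg=0xA9
After byte 2 (0xBC): reg=0x6B
After byte 3 (0x5A): reg=0x97

Answer: 0x97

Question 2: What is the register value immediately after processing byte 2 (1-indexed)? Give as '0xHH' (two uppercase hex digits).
Answer: 0x6B

Derivation:
After byte 1 (0x4B): reg=0xA9
After byte 2 (0xBC): reg=0x6B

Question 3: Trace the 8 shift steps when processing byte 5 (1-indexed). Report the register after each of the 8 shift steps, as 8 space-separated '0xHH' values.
Answer: 0xFD 0xFD 0xFD 0xFD 0xFD 0xFD 0xFD 0xFD

Derivation:
After byte 1 (0x4B): reg=0xA9
After byte 2 (0xBC): reg=0x6B
After byte 3 (0x5A): reg=0x97
After byte 4 (0x82): reg=0x6B
Register before byte 5: 0x6B
After XOR with byte 0x96: 0xFD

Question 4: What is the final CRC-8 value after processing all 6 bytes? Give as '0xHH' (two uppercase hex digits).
After byte 1 (0x4B): reg=0xA9
After byte 2 (0xBC): reg=0x6B
After byte 3 (0x5A): reg=0x97
After byte 4 (0x82): reg=0x6B
After byte 5 (0x96): reg=0xFD
After byte 6 (0x97): reg=0x11

Answer: 0x11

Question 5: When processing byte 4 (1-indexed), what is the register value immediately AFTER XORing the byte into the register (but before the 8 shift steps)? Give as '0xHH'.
Answer: 0x15

Derivation:
Register before byte 4: 0x97
Byte 4: 0x82
0x97 XOR 0x82 = 0x15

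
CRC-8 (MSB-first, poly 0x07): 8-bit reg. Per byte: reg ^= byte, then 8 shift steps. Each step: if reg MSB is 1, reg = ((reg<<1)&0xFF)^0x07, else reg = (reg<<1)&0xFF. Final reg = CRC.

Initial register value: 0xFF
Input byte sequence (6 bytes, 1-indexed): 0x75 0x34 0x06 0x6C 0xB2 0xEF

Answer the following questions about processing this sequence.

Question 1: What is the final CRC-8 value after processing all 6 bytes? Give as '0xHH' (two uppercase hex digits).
After byte 1 (0x75): reg=0xBF
After byte 2 (0x34): reg=0xB8
After byte 3 (0x06): reg=0x33
After byte 4 (0x6C): reg=0x9A
After byte 5 (0xB2): reg=0xD8
After byte 6 (0xEF): reg=0x85

Answer: 0x85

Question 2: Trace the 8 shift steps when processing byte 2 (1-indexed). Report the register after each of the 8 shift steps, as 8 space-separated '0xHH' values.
Answer: 0x11 0x22 0x44 0x88 0x17 0x2E 0x5C 0xB8

Derivation:
After byte 1 (0x75): reg=0xBF
Register before byte 2: 0xBF
After XOR with byte 0x34: 0x8B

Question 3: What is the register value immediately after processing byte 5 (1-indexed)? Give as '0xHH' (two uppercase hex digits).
After byte 1 (0x75): reg=0xBF
After byte 2 (0x34): reg=0xB8
After byte 3 (0x06): reg=0x33
After byte 4 (0x6C): reg=0x9A
After byte 5 (0xB2): reg=0xD8

Answer: 0xD8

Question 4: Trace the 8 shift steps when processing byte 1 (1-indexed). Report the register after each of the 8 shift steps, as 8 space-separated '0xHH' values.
Register before byte 1: 0xFF
After XOR with byte 0x75: 0x8A

Answer: 0x13 0x26 0x4C 0x98 0x37 0x6E 0xDC 0xBF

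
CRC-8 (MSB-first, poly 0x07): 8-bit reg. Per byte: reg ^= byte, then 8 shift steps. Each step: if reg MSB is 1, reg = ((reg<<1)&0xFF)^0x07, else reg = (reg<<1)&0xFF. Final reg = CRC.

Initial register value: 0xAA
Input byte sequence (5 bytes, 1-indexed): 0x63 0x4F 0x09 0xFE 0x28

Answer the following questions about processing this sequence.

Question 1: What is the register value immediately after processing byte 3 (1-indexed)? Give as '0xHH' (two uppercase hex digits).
Answer: 0x10

Derivation:
After byte 1 (0x63): reg=0x71
After byte 2 (0x4F): reg=0xBA
After byte 3 (0x09): reg=0x10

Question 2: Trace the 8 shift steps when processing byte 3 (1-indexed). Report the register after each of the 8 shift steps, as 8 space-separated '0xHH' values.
After byte 1 (0x63): reg=0x71
After byte 2 (0x4F): reg=0xBA
Register before byte 3: 0xBA
After XOR with byte 0x09: 0xB3

Answer: 0x61 0xC2 0x83 0x01 0x02 0x04 0x08 0x10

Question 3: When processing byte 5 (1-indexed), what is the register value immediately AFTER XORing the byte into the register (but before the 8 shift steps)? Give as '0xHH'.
Register before byte 5: 0x84
Byte 5: 0x28
0x84 XOR 0x28 = 0xAC

Answer: 0xAC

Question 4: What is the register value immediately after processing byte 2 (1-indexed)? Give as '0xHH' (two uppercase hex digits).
After byte 1 (0x63): reg=0x71
After byte 2 (0x4F): reg=0xBA

Answer: 0xBA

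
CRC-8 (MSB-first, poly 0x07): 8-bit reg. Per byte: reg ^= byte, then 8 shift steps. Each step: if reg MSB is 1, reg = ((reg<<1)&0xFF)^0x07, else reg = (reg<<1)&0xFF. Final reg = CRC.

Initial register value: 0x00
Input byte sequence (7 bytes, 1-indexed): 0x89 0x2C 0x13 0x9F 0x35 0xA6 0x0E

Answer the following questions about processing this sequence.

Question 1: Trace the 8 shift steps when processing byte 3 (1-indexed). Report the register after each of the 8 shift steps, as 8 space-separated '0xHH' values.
Answer: 0xBF 0x79 0xF2 0xE3 0xC1 0x85 0x0D 0x1A

Derivation:
After byte 1 (0x89): reg=0xB6
After byte 2 (0x2C): reg=0xCF
Register before byte 3: 0xCF
After XOR with byte 0x13: 0xDC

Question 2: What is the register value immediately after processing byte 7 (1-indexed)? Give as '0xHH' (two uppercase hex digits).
Answer: 0x12

Derivation:
After byte 1 (0x89): reg=0xB6
After byte 2 (0x2C): reg=0xCF
After byte 3 (0x13): reg=0x1A
After byte 4 (0x9F): reg=0x92
After byte 5 (0x35): reg=0x7C
After byte 6 (0xA6): reg=0x08
After byte 7 (0x0E): reg=0x12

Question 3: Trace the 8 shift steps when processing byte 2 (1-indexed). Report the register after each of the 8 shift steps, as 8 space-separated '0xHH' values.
Answer: 0x33 0x66 0xCC 0x9F 0x39 0x72 0xE4 0xCF

Derivation:
After byte 1 (0x89): reg=0xB6
Register before byte 2: 0xB6
After XOR with byte 0x2C: 0x9A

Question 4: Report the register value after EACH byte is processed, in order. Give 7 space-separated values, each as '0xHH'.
0xB6 0xCF 0x1A 0x92 0x7C 0x08 0x12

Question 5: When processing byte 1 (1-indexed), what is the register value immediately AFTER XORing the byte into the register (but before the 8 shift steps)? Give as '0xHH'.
Answer: 0x89

Derivation:
Register before byte 1: 0x00
Byte 1: 0x89
0x00 XOR 0x89 = 0x89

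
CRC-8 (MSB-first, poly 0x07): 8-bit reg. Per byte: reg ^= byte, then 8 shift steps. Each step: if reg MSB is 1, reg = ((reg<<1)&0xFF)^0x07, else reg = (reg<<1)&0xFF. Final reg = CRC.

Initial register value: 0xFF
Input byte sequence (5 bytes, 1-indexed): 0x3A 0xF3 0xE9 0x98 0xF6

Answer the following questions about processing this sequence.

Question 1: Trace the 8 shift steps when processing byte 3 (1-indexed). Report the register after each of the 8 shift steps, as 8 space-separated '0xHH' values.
After byte 1 (0x3A): reg=0x55
After byte 2 (0xF3): reg=0x7B
Register before byte 3: 0x7B
After XOR with byte 0xE9: 0x92

Answer: 0x23 0x46 0x8C 0x1F 0x3E 0x7C 0xF8 0xF7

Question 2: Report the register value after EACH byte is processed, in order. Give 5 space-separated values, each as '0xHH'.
0x55 0x7B 0xF7 0x0A 0xFA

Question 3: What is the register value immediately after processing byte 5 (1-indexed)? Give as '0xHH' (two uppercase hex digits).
Answer: 0xFA

Derivation:
After byte 1 (0x3A): reg=0x55
After byte 2 (0xF3): reg=0x7B
After byte 3 (0xE9): reg=0xF7
After byte 4 (0x98): reg=0x0A
After byte 5 (0xF6): reg=0xFA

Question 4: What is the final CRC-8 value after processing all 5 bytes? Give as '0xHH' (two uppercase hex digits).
Answer: 0xFA

Derivation:
After byte 1 (0x3A): reg=0x55
After byte 2 (0xF3): reg=0x7B
After byte 3 (0xE9): reg=0xF7
After byte 4 (0x98): reg=0x0A
After byte 5 (0xF6): reg=0xFA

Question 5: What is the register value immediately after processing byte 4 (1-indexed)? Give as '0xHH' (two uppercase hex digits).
After byte 1 (0x3A): reg=0x55
After byte 2 (0xF3): reg=0x7B
After byte 3 (0xE9): reg=0xF7
After byte 4 (0x98): reg=0x0A

Answer: 0x0A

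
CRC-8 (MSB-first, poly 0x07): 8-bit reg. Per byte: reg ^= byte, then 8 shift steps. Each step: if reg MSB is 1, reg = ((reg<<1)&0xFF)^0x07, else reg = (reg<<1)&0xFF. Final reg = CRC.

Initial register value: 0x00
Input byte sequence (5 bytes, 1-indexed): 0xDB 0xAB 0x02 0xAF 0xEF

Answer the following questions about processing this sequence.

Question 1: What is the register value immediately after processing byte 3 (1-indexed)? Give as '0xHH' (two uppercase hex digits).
Answer: 0x42

Derivation:
After byte 1 (0xDB): reg=0x0F
After byte 2 (0xAB): reg=0x75
After byte 3 (0x02): reg=0x42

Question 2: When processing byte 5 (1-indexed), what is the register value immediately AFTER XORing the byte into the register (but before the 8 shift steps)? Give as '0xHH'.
Register before byte 5: 0x8D
Byte 5: 0xEF
0x8D XOR 0xEF = 0x62

Answer: 0x62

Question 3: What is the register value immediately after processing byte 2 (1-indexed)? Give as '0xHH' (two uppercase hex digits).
Answer: 0x75

Derivation:
After byte 1 (0xDB): reg=0x0F
After byte 2 (0xAB): reg=0x75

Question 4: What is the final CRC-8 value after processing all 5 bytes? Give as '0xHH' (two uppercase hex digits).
Answer: 0x29

Derivation:
After byte 1 (0xDB): reg=0x0F
After byte 2 (0xAB): reg=0x75
After byte 3 (0x02): reg=0x42
After byte 4 (0xAF): reg=0x8D
After byte 5 (0xEF): reg=0x29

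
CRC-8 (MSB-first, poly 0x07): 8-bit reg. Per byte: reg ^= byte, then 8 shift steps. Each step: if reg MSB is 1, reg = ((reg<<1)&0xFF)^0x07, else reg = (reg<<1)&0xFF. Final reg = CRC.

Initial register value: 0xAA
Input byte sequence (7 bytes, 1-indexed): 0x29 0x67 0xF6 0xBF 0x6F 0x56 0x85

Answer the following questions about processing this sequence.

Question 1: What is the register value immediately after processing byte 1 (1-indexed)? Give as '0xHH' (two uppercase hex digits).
After byte 1 (0x29): reg=0x80

Answer: 0x80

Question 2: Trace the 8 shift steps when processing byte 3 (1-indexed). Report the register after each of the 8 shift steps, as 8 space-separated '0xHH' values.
After byte 1 (0x29): reg=0x80
After byte 2 (0x67): reg=0xBB
Register before byte 3: 0xBB
After XOR with byte 0xF6: 0x4D

Answer: 0x9A 0x33 0x66 0xCC 0x9F 0x39 0x72 0xE4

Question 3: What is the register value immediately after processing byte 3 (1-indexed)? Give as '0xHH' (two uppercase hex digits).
After byte 1 (0x29): reg=0x80
After byte 2 (0x67): reg=0xBB
After byte 3 (0xF6): reg=0xE4

Answer: 0xE4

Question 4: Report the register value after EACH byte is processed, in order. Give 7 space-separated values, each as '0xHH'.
0x80 0xBB 0xE4 0x86 0x91 0x5B 0x14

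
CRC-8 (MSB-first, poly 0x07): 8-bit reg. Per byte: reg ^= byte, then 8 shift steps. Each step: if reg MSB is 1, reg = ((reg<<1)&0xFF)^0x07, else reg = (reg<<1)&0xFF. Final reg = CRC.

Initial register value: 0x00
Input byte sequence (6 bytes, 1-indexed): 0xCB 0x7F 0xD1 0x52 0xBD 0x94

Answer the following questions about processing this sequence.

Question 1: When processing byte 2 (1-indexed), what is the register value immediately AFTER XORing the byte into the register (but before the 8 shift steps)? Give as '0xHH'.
Answer: 0x00

Derivation:
Register before byte 2: 0x7F
Byte 2: 0x7F
0x7F XOR 0x7F = 0x00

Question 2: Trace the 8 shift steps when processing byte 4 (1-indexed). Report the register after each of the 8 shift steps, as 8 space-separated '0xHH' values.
After byte 1 (0xCB): reg=0x7F
After byte 2 (0x7F): reg=0x00
After byte 3 (0xD1): reg=0x39
Register before byte 4: 0x39
After XOR with byte 0x52: 0x6B

Answer: 0xD6 0xAB 0x51 0xA2 0x43 0x86 0x0B 0x16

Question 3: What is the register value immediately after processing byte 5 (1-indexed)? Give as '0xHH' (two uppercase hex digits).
After byte 1 (0xCB): reg=0x7F
After byte 2 (0x7F): reg=0x00
After byte 3 (0xD1): reg=0x39
After byte 4 (0x52): reg=0x16
After byte 5 (0xBD): reg=0x58

Answer: 0x58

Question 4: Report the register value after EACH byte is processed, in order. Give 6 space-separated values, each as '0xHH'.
0x7F 0x00 0x39 0x16 0x58 0x6A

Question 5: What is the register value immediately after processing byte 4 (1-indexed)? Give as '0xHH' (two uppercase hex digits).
Answer: 0x16

Derivation:
After byte 1 (0xCB): reg=0x7F
After byte 2 (0x7F): reg=0x00
After byte 3 (0xD1): reg=0x39
After byte 4 (0x52): reg=0x16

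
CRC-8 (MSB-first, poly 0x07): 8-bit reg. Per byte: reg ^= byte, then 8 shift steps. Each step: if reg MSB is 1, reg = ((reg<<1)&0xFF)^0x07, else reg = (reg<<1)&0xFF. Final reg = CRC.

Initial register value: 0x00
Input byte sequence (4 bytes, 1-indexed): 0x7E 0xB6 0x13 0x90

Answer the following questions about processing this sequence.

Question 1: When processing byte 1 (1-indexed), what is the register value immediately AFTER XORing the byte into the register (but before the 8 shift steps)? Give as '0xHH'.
Answer: 0x7E

Derivation:
Register before byte 1: 0x00
Byte 1: 0x7E
0x00 XOR 0x7E = 0x7E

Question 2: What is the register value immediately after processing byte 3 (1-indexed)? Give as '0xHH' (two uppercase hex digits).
Answer: 0x03

Derivation:
After byte 1 (0x7E): reg=0x7D
After byte 2 (0xB6): reg=0x7F
After byte 3 (0x13): reg=0x03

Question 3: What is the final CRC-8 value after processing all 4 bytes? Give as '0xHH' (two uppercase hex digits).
After byte 1 (0x7E): reg=0x7D
After byte 2 (0xB6): reg=0x7F
After byte 3 (0x13): reg=0x03
After byte 4 (0x90): reg=0xF0

Answer: 0xF0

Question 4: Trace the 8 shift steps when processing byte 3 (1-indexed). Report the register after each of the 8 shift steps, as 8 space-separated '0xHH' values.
After byte 1 (0x7E): reg=0x7D
After byte 2 (0xB6): reg=0x7F
Register before byte 3: 0x7F
After XOR with byte 0x13: 0x6C

Answer: 0xD8 0xB7 0x69 0xD2 0xA3 0x41 0x82 0x03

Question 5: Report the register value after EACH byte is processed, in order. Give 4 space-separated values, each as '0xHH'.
0x7D 0x7F 0x03 0xF0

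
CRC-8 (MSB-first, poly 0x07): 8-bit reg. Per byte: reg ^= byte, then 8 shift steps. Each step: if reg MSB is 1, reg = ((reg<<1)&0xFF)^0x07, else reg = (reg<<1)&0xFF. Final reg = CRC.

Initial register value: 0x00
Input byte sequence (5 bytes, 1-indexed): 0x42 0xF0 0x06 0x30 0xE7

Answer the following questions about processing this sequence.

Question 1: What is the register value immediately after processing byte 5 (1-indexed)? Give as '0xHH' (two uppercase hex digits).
After byte 1 (0x42): reg=0xC9
After byte 2 (0xF0): reg=0xAF
After byte 3 (0x06): reg=0x56
After byte 4 (0x30): reg=0x35
After byte 5 (0xE7): reg=0x30

Answer: 0x30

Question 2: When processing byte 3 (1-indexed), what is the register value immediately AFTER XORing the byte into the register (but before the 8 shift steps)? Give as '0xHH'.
Answer: 0xA9

Derivation:
Register before byte 3: 0xAF
Byte 3: 0x06
0xAF XOR 0x06 = 0xA9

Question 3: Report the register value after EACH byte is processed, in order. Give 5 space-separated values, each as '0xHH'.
0xC9 0xAF 0x56 0x35 0x30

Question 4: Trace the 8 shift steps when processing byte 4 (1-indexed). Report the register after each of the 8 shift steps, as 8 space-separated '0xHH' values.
After byte 1 (0x42): reg=0xC9
After byte 2 (0xF0): reg=0xAF
After byte 3 (0x06): reg=0x56
Register before byte 4: 0x56
After XOR with byte 0x30: 0x66

Answer: 0xCC 0x9F 0x39 0x72 0xE4 0xCF 0x99 0x35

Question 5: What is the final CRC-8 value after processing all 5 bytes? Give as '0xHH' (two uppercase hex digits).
After byte 1 (0x42): reg=0xC9
After byte 2 (0xF0): reg=0xAF
After byte 3 (0x06): reg=0x56
After byte 4 (0x30): reg=0x35
After byte 5 (0xE7): reg=0x30

Answer: 0x30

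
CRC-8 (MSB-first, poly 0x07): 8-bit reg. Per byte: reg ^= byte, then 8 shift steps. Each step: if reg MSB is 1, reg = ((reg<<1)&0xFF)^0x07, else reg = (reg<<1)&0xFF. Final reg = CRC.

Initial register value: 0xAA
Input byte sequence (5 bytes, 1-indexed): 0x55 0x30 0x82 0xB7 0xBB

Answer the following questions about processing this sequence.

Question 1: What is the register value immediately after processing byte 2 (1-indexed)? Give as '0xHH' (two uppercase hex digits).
After byte 1 (0x55): reg=0xF3
After byte 2 (0x30): reg=0x47

Answer: 0x47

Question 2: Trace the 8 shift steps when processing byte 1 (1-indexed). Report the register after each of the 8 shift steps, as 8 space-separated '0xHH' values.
Answer: 0xF9 0xF5 0xED 0xDD 0xBD 0x7D 0xFA 0xF3

Derivation:
Register before byte 1: 0xAA
After XOR with byte 0x55: 0xFF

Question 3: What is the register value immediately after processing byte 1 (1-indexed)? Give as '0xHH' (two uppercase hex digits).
Answer: 0xF3

Derivation:
After byte 1 (0x55): reg=0xF3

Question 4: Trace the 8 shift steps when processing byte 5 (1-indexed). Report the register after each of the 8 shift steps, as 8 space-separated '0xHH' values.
Answer: 0x36 0x6C 0xD8 0xB7 0x69 0xD2 0xA3 0x41

Derivation:
After byte 1 (0x55): reg=0xF3
After byte 2 (0x30): reg=0x47
After byte 3 (0x82): reg=0x55
After byte 4 (0xB7): reg=0xA0
Register before byte 5: 0xA0
After XOR with byte 0xBB: 0x1B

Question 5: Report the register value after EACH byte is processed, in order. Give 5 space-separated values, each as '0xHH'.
0xF3 0x47 0x55 0xA0 0x41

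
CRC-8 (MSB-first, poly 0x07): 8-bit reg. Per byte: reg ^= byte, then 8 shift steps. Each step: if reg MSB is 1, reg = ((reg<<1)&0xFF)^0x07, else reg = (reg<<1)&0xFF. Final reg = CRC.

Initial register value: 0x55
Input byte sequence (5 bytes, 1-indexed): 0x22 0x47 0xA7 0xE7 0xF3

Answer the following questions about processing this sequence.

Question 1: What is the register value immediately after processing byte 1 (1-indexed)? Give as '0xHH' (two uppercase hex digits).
Answer: 0x42

Derivation:
After byte 1 (0x22): reg=0x42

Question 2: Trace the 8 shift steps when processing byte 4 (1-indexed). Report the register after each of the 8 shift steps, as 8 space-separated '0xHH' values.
Answer: 0xB3 0x61 0xC2 0x83 0x01 0x02 0x04 0x08

Derivation:
After byte 1 (0x22): reg=0x42
After byte 2 (0x47): reg=0x1B
After byte 3 (0xA7): reg=0x3D
Register before byte 4: 0x3D
After XOR with byte 0xE7: 0xDA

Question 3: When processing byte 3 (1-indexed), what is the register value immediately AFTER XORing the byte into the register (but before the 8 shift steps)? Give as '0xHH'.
Answer: 0xBC

Derivation:
Register before byte 3: 0x1B
Byte 3: 0xA7
0x1B XOR 0xA7 = 0xBC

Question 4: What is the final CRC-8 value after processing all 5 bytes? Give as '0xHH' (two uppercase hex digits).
Answer: 0xEF

Derivation:
After byte 1 (0x22): reg=0x42
After byte 2 (0x47): reg=0x1B
After byte 3 (0xA7): reg=0x3D
After byte 4 (0xE7): reg=0x08
After byte 5 (0xF3): reg=0xEF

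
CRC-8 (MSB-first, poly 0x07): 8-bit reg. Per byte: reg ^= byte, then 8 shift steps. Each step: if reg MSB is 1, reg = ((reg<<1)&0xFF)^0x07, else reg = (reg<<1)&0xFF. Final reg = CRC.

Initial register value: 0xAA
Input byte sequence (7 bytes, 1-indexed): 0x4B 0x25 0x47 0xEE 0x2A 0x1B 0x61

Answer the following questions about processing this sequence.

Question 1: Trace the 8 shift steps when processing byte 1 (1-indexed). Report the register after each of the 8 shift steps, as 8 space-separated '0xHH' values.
Register before byte 1: 0xAA
After XOR with byte 0x4B: 0xE1

Answer: 0xC5 0x8D 0x1D 0x3A 0x74 0xE8 0xD7 0xA9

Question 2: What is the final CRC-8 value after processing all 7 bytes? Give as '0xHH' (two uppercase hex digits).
After byte 1 (0x4B): reg=0xA9
After byte 2 (0x25): reg=0xAD
After byte 3 (0x47): reg=0x98
After byte 4 (0xEE): reg=0x45
After byte 5 (0x2A): reg=0x0A
After byte 6 (0x1B): reg=0x77
After byte 7 (0x61): reg=0x62

Answer: 0x62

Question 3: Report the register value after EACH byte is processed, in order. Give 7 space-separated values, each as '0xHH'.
0xA9 0xAD 0x98 0x45 0x0A 0x77 0x62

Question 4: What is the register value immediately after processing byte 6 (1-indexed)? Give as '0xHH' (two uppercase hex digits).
Answer: 0x77

Derivation:
After byte 1 (0x4B): reg=0xA9
After byte 2 (0x25): reg=0xAD
After byte 3 (0x47): reg=0x98
After byte 4 (0xEE): reg=0x45
After byte 5 (0x2A): reg=0x0A
After byte 6 (0x1B): reg=0x77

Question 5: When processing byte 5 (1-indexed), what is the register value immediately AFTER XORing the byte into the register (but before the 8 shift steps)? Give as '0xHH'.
Answer: 0x6F

Derivation:
Register before byte 5: 0x45
Byte 5: 0x2A
0x45 XOR 0x2A = 0x6F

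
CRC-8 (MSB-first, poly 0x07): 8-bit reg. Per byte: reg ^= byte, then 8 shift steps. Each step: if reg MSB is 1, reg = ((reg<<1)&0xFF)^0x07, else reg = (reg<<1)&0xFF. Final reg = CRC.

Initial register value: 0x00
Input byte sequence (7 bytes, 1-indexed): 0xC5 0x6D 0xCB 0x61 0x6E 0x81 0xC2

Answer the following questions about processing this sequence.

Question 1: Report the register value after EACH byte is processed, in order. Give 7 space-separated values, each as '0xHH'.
0x55 0xA8 0x2E 0xEA 0x95 0x6C 0x43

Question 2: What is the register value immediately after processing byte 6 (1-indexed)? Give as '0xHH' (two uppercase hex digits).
After byte 1 (0xC5): reg=0x55
After byte 2 (0x6D): reg=0xA8
After byte 3 (0xCB): reg=0x2E
After byte 4 (0x61): reg=0xEA
After byte 5 (0x6E): reg=0x95
After byte 6 (0x81): reg=0x6C

Answer: 0x6C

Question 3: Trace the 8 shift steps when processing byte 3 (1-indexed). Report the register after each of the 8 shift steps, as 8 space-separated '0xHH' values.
Answer: 0xC6 0x8B 0x11 0x22 0x44 0x88 0x17 0x2E

Derivation:
After byte 1 (0xC5): reg=0x55
After byte 2 (0x6D): reg=0xA8
Register before byte 3: 0xA8
After XOR with byte 0xCB: 0x63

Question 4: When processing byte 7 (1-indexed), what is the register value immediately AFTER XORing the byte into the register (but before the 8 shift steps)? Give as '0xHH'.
Register before byte 7: 0x6C
Byte 7: 0xC2
0x6C XOR 0xC2 = 0xAE

Answer: 0xAE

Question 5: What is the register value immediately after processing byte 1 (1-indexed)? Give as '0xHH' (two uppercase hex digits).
Answer: 0x55

Derivation:
After byte 1 (0xC5): reg=0x55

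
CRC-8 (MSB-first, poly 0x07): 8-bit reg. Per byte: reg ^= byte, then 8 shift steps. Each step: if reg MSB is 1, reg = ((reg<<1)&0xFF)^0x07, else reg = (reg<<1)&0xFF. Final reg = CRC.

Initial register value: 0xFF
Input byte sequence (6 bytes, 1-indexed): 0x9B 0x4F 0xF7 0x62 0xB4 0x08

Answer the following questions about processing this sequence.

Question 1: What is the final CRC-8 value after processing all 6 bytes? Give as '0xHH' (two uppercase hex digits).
After byte 1 (0x9B): reg=0x3B
After byte 2 (0x4F): reg=0x4B
After byte 3 (0xF7): reg=0x3D
After byte 4 (0x62): reg=0x9A
After byte 5 (0xB4): reg=0xCA
After byte 6 (0x08): reg=0x40

Answer: 0x40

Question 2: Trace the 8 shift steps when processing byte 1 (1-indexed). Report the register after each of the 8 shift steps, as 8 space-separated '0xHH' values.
Register before byte 1: 0xFF
After XOR with byte 0x9B: 0x64

Answer: 0xC8 0x97 0x29 0x52 0xA4 0x4F 0x9E 0x3B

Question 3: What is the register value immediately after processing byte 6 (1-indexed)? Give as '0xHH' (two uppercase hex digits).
Answer: 0x40

Derivation:
After byte 1 (0x9B): reg=0x3B
After byte 2 (0x4F): reg=0x4B
After byte 3 (0xF7): reg=0x3D
After byte 4 (0x62): reg=0x9A
After byte 5 (0xB4): reg=0xCA
After byte 6 (0x08): reg=0x40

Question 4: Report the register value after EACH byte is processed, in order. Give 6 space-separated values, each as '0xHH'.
0x3B 0x4B 0x3D 0x9A 0xCA 0x40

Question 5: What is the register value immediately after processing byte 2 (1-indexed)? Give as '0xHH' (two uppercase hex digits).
Answer: 0x4B

Derivation:
After byte 1 (0x9B): reg=0x3B
After byte 2 (0x4F): reg=0x4B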